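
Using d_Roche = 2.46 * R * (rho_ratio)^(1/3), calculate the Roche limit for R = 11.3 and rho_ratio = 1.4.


d_Roche = 2.46 * 11.3 * 1.4^(1/3) = 31.0973

31.0973


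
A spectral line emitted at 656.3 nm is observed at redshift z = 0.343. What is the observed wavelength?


lam_obs = lam_emit * (1 + z) = 656.3 * (1 + 0.343) = 881.4109

881.4109 nm


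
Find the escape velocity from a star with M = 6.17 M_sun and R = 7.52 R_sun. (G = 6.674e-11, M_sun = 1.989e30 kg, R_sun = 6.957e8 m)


M = 6.17 * 1.989e30 kg = 1.227213e+31 kg; R = 7.52 * 6.957e8 m = 5.231664e+09 m. v_esc = sqrt(2GM/R) = sqrt(2 * 6.674e-11 * 1.227213e+31 / 5.231664e+09) = 559561.9186

559561.9186 m/s


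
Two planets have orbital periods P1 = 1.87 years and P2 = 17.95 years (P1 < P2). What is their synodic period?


1/P_syn = |1/P1 - 1/P2| = |1/1.87 - 1/17.95| => P_syn = 2.0875

2.0875 years


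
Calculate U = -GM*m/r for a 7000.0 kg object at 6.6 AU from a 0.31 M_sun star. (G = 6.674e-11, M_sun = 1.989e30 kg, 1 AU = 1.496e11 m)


M = 0.31 * 1.989e30 kg = 6.1659e+29 kg; r = 6.6 AU * 1.496e11 m/AU = 9.8736e+11 m. U = -GM*m/r = -(6.674e-11 * 6.1659e+29 * 7000.0) / 9.8736e+11 = -2.917e+11

-2.917e+11 J


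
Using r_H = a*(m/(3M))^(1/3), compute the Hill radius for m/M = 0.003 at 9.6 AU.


r_H = a * (m/3M)^(1/3) = 9.6 * (0.003/3)^(1/3) = 0.96

0.96 AU


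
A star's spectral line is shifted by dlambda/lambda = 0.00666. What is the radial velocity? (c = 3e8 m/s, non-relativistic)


v = (dlambda/lambda) * c = 0.00666 * 3e8 = 1.998e+06

1.998e+06 m/s


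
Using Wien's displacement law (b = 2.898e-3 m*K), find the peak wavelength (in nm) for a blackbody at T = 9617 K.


lam_max = b / T = 2.898e-3 / 9617 = 3.013e-07 m = 301.3414 nm

301.3414 nm


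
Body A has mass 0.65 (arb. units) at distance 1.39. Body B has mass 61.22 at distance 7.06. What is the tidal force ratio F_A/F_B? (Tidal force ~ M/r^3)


Ratio = (M1/r1^3) / (M2/r2^3) = (0.65/1.39^3) / (61.22/7.06^3) = 1.3912

1.3912


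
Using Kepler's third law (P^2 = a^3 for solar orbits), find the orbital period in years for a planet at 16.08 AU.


P = a^(3/2) = 16.08^1.5 = 64.4806

64.4806 years


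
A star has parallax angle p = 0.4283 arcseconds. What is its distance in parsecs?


d = 1/p = 1/0.4283 = 2.3348

2.3348 pc


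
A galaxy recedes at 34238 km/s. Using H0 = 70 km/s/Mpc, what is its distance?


d = v / H0 = 34238 / 70 = 489.1143

489.1143 Mpc


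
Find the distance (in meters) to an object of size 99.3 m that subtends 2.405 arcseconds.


D = size / theta_rad, theta_rad = 2.405 * pi/(180*3600) = 1.166e-05, D = 8.516e+06

8.516e+06 m


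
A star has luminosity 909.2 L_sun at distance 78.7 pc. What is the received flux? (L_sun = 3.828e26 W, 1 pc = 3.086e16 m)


F = L / (4*pi*d^2) = 3.480e+29 / (4*pi*(2.429e+18)^2) = 4.695e-09

4.695e-09 W/m^2


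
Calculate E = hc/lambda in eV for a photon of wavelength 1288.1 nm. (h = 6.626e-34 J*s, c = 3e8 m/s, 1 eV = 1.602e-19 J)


E = hc/lambda = 6.626e-34 * 3e8 / 1.288e-06 = 1.543e-19 J = 0.9633 eV

0.9633 eV


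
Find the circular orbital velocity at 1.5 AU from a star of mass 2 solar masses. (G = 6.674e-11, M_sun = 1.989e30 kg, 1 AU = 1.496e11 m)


v = sqrt(GM/r) = sqrt(6.674e-11 * 3.978e+30 / 2.244e+11) = 34396.485

34396.485 m/s


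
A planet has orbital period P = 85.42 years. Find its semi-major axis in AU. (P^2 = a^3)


a = P^(2/3) = 85.42^(2/3) = 19.3957

19.3957 AU


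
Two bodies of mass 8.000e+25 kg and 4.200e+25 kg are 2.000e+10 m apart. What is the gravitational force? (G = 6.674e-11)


F = G*m1*m2/r^2 = 6.674e-11 * 8.000e+25 * 4.200e+25 / (2.000e+10)^2 = 6.674e-11 * 3.360e+51 / 4.000e+20 = 5.606e+20

5.606e+20 N


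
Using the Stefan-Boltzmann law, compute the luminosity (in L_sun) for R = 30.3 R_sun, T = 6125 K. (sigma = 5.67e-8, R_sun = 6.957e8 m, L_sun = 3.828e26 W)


R = 30.3 * 6.957e8 m = 2.107971e+10 m. L = 4*pi*R^2*sigma*T^4 = 4*pi*(2.107971e+10)^2 * 5.67e-8 * 6125^4 = 4.456014125e+29 W. L/L_sun = 4.456014125e+29 / 3.828e26 = 1164.058

1164.058 L_sun


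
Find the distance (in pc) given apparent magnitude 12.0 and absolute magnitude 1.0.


d = 10^((m - M + 5)/5) = 10^((12.0 - 1.0 + 5)/5) = 1584.8932

1584.8932 pc


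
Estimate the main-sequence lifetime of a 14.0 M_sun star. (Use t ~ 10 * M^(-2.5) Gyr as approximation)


t = 10 * M^(-2.5) = 10 * 14.0^(-2.5) = 0.0136

0.0136 Gyr


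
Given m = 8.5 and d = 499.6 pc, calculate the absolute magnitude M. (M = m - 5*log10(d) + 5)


M = m - 5*log10(d) + 5 = 8.5 - 5*log10(499.6) + 5 = 0.0069

0.0069


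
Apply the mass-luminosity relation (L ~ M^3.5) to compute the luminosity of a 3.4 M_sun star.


L/L_sun = (M/M_sun)^3.5 = 3.4^3.5 = 72.473

72.473 L_sun


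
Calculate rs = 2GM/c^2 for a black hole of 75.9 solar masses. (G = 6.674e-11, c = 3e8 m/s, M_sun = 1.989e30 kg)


M = 75.9 * 1.989e30 kg = 1.509651e+32 kg. rs = 2GM/c^2 = 2 * 6.674e-11 * 1.509651e+32 / (3e8)^2 = 223898.0172

223898.0172 m


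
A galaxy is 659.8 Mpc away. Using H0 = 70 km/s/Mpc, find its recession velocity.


v = H0 * d = 70 * 659.8 = 46186.0

46186.0 km/s


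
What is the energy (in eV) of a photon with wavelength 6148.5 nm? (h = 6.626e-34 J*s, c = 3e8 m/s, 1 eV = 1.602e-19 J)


E = hc/lambda = 6.626e-34 * 3e8 / 6.149e-06 = 3.233e-20 J = 0.2018 eV

0.2018 eV


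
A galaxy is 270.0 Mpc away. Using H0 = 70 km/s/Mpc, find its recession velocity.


v = H0 * d = 70 * 270.0 = 18900.0

18900.0 km/s


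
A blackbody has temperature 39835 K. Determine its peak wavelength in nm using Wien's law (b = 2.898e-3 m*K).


lam_max = b / T = 2.898e-3 / 39835 = 7.275e-08 m = 72.7501 nm

72.7501 nm


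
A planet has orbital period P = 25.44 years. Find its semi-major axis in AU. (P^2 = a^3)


a = P^(2/3) = 25.44^(2/3) = 8.6499

8.6499 AU


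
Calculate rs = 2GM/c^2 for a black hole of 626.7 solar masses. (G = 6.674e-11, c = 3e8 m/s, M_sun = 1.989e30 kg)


M = 626.7 * 1.989e30 kg = 1.2465063e+33 kg. rs = 2GM/c^2 = 2 * 6.674e-11 * 1.2465063e+33 / (3e8)^2 = 1.849e+06

1.849e+06 m


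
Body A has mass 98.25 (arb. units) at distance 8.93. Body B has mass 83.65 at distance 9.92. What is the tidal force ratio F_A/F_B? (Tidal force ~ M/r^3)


Ratio = (M1/r1^3) / (M2/r2^3) = (98.25/8.93^3) / (83.65/9.92^3) = 1.6101

1.6101


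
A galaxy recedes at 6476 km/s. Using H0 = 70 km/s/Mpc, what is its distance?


d = v / H0 = 6476 / 70 = 92.5143

92.5143 Mpc


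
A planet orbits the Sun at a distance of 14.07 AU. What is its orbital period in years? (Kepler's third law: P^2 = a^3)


P = a^(3/2) = 14.07^1.5 = 52.7766

52.7766 years


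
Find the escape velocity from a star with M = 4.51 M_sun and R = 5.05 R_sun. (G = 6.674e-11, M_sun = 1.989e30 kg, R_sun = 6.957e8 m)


M = 4.51 * 1.989e30 kg = 8.97039e+30 kg; R = 5.05 * 6.957e8 m = 3.513285e+09 m. v_esc = sqrt(2GM/R) = sqrt(2 * 6.674e-11 * 8.97039e+30 / 3.513285e+09) = 583790.5636

583790.5636 m/s


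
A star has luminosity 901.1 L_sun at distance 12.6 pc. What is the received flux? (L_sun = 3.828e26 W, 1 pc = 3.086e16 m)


F = L / (4*pi*d^2) = 3.449e+29 / (4*pi*(3.888e+17)^2) = 1.816e-07

1.816e-07 W/m^2


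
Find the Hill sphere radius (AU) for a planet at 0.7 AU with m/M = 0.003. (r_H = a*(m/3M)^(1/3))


r_H = a * (m/3M)^(1/3) = 0.7 * (0.003/3)^(1/3) = 0.07

0.07 AU


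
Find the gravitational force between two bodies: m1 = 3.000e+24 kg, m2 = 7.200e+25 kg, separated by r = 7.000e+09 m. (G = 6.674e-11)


F = G*m1*m2/r^2 = 6.674e-11 * 3.000e+24 * 7.200e+25 / (7.000e+09)^2 = 6.674e-11 * 2.160e+50 / 4.900e+19 = 2.942e+20

2.942e+20 N


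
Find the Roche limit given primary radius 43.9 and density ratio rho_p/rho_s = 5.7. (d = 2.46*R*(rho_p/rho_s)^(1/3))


d_Roche = 2.46 * 43.9 * 5.7^(1/3) = 192.9114

192.9114


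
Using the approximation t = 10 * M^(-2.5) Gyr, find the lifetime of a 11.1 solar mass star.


t = 10 * M^(-2.5) = 10 * 11.1^(-2.5) = 0.0244

0.0244 Gyr


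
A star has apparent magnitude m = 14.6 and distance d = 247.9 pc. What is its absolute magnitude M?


M = m - 5*log10(d) + 5 = 14.6 - 5*log10(247.9) + 5 = 7.6286

7.6286


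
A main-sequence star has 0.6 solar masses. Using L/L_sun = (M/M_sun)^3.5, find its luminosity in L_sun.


L/L_sun = (M/M_sun)^3.5 = 0.6^3.5 = 0.1673

0.1673 L_sun


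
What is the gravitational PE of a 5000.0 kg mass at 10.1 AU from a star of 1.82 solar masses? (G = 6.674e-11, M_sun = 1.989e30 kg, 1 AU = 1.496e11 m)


M = 1.82 * 1.989e30 kg = 3.61998e+30 kg; r = 10.1 AU * 1.496e11 m/AU = 1.51096e+12 m. U = -GM*m/r = -(6.674e-11 * 3.61998e+30 * 5000.0) / 1.51096e+12 = -7.995e+11

-7.995e+11 J


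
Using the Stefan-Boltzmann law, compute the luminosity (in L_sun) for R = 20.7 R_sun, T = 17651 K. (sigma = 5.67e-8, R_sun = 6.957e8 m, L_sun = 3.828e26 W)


R = 20.7 * 6.957e8 m = 1.440099e+10 m. L = 4*pi*R^2*sigma*T^4 = 4*pi*(1.440099e+10)^2 * 5.67e-8 * 17651^4 = 1.43434915e+31 W. L/L_sun = 1.43434915e+31 / 3.828e26 = 37469.936

37469.936 L_sun


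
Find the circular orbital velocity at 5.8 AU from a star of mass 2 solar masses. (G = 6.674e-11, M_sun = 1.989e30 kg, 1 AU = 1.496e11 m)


v = sqrt(GM/r) = sqrt(6.674e-11 * 3.978e+30 / 8.677e+11) = 17492.2509

17492.2509 m/s


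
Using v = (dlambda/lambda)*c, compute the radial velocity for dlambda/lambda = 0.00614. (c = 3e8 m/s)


v = (dlambda/lambda) * c = 0.00614 * 3e8 = 1.842e+06

1.842e+06 m/s


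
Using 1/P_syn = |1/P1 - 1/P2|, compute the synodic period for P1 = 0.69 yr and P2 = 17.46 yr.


1/P_syn = |1/P1 - 1/P2| = |1/0.69 - 1/17.46| => P_syn = 0.7184

0.7184 years


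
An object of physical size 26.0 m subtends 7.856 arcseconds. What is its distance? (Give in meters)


D = size / theta_rad, theta_rad = 7.856 * pi/(180*3600) = 3.809e-05, D = 682648.2895

682648.2895 m


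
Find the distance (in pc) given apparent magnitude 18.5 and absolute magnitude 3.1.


d = 10^((m - M + 5)/5) = 10^((18.5 - 3.1 + 5)/5) = 12022.6443

12022.6443 pc


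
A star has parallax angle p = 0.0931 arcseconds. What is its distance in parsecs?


d = 1/p = 1/0.0931 = 10.7411

10.7411 pc


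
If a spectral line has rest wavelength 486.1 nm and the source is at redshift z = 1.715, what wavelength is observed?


lam_obs = lam_emit * (1 + z) = 486.1 * (1 + 1.715) = 1319.7615

1319.7615 nm


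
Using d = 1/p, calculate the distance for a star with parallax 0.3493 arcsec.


d = 1/p = 1/0.3493 = 2.8629

2.8629 pc


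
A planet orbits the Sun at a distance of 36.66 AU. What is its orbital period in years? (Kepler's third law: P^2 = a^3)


P = a^(3/2) = 36.66^1.5 = 221.9671

221.9671 years


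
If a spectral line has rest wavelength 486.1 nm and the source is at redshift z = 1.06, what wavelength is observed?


lam_obs = lam_emit * (1 + z) = 486.1 * (1 + 1.06) = 1001.366

1001.366 nm


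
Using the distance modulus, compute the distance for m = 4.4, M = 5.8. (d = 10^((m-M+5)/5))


d = 10^((m - M + 5)/5) = 10^((4.4 - 5.8 + 5)/5) = 5.2481

5.2481 pc


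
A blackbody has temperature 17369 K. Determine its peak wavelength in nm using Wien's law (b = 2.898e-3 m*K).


lam_max = b / T = 2.898e-3 / 17369 = 1.668e-07 m = 166.849 nm

166.849 nm


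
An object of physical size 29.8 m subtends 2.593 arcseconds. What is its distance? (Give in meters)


D = size / theta_rad, theta_rad = 2.593 * pi/(180*3600) = 1.257e-05, D = 2.370e+06

2.370e+06 m


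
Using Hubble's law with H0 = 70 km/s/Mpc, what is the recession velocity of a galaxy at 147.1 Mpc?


v = H0 * d = 70 * 147.1 = 10297.0

10297.0 km/s


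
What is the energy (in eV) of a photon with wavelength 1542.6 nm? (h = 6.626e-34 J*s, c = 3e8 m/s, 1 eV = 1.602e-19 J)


E = hc/lambda = 6.626e-34 * 3e8 / 1.543e-06 = 1.289e-19 J = 0.8044 eV

0.8044 eV


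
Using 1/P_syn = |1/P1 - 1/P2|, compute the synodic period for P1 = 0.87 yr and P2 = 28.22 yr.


1/P_syn = |1/P1 - 1/P2| = |1/0.87 - 1/28.22| => P_syn = 0.8977

0.8977 years


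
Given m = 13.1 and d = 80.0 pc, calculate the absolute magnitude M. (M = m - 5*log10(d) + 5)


M = m - 5*log10(d) + 5 = 13.1 - 5*log10(80.0) + 5 = 8.5846

8.5846


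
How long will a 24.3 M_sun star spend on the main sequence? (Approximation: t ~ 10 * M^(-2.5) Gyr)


t = 10 * M^(-2.5) = 10 * 24.3^(-2.5) = 0.0034

0.0034 Gyr


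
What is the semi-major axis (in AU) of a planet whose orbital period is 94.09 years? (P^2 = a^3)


a = P^(2/3) = 94.09^(2/3) = 20.6869

20.6869 AU


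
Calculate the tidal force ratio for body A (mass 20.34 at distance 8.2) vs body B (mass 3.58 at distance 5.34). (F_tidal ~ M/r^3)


Ratio = (M1/r1^3) / (M2/r2^3) = (20.34/8.2^3) / (3.58/5.34^3) = 1.5691

1.5691


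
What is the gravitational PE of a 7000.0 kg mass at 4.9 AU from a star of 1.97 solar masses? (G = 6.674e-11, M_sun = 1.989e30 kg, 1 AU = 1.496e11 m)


M = 1.97 * 1.989e30 kg = 3.91833e+30 kg; r = 4.9 AU * 1.496e11 m/AU = 7.3304e+11 m. U = -GM*m/r = -(6.674e-11 * 3.91833e+30 * 7000.0) / 7.3304e+11 = -2.497e+12

-2.497e+12 J


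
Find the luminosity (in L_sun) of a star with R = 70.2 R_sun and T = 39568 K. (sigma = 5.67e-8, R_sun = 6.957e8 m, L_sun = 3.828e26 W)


R = 70.2 * 6.957e8 m = 4.883814e+10 m. L = 4*pi*R^2*sigma*T^4 = 4*pi*(4.883814e+10)^2 * 5.67e-8 * 39568^4 = 4.165695777e+33 W. L/L_sun = 4.165695777e+33 / 3.828e26 = 1.088e+07

1.088e+07 L_sun


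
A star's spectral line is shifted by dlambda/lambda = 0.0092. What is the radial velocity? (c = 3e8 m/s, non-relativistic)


v = (dlambda/lambda) * c = 0.0092 * 3e8 = 2.760e+06

2.760e+06 m/s


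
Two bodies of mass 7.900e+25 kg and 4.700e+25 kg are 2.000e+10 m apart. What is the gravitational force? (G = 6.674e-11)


F = G*m1*m2/r^2 = 6.674e-11 * 7.900e+25 * 4.700e+25 / (2.000e+10)^2 = 6.674e-11 * 3.713e+51 / 4.000e+20 = 6.195e+20

6.195e+20 N


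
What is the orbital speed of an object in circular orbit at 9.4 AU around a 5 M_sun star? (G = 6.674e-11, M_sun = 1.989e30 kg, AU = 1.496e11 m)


v = sqrt(GM/r) = sqrt(6.674e-11 * 9.945e+30 / 1.406e+12) = 21725.2995

21725.2995 m/s


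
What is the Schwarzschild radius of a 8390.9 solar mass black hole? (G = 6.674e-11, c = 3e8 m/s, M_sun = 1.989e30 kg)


M = 8390.9 * 1.989e30 kg = 1.66895001e+34 kg. rs = 2GM/c^2 = 2 * 6.674e-11 * 1.66895001e+34 / (3e8)^2 = 2.475e+07

2.475e+07 m


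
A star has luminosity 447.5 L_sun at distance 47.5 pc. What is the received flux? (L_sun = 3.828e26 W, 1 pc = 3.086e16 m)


F = L / (4*pi*d^2) = 1.713e+29 / (4*pi*(1.466e+18)^2) = 6.344e-09

6.344e-09 W/m^2


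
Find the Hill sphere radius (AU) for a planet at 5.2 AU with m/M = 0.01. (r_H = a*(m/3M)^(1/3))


r_H = a * (m/3M)^(1/3) = 5.2 * (0.01/3)^(1/3) = 0.7768

0.7768 AU


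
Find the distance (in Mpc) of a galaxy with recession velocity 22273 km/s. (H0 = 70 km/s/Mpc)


d = v / H0 = 22273 / 70 = 318.1857

318.1857 Mpc


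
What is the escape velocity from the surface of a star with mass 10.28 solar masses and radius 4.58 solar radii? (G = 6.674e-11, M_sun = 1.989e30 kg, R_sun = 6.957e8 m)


M = 10.28 * 1.989e30 kg = 2.044692e+31 kg; R = 4.58 * 6.957e8 m = 3.186306e+09 m. v_esc = sqrt(2GM/R) = sqrt(2 * 6.674e-11 * 2.044692e+31 / 3.186306e+09) = 925504.0151

925504.0151 m/s


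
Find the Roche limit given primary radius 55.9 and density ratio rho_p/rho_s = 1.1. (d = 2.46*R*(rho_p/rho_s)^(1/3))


d_Roche = 2.46 * 55.9 * 1.1^(1/3) = 141.953

141.953


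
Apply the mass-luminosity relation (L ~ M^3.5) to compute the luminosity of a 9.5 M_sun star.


L/L_sun = (M/M_sun)^3.5 = 9.5^3.5 = 2642.6072

2642.6072 L_sun


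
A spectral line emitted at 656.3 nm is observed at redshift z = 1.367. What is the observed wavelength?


lam_obs = lam_emit * (1 + z) = 656.3 * (1 + 1.367) = 1553.4621

1553.4621 nm


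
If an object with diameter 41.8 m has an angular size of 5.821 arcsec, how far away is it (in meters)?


D = size / theta_rad, theta_rad = 5.821 * pi/(180*3600) = 2.822e-05, D = 1.481e+06

1.481e+06 m


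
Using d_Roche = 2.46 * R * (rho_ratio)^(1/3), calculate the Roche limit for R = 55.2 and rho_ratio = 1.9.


d_Roche = 2.46 * 55.2 * 1.9^(1/3) = 168.1869

168.1869


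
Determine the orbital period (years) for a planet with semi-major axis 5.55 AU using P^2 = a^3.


P = a^(3/2) = 5.55^1.5 = 13.0749

13.0749 years


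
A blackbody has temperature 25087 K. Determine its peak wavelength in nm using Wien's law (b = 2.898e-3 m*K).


lam_max = b / T = 2.898e-3 / 25087 = 1.155e-07 m = 115.518 nm

115.518 nm


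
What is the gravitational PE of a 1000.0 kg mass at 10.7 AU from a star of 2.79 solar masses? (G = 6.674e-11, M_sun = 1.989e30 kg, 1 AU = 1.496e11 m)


M = 2.79 * 1.989e30 kg = 5.54931e+30 kg; r = 10.7 AU * 1.496e11 m/AU = 1.60072e+12 m. U = -GM*m/r = -(6.674e-11 * 5.54931e+30 * 1000.0) / 1.60072e+12 = -2.314e+11

-2.314e+11 J


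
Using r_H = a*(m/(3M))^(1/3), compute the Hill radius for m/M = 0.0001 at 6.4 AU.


r_H = a * (m/3M)^(1/3) = 6.4 * (0.0001/3)^(1/3) = 0.206

0.206 AU


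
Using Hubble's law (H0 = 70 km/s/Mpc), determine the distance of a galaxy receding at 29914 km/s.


d = v / H0 = 29914 / 70 = 427.3429

427.3429 Mpc


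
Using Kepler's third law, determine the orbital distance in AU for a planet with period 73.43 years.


a = P^(2/3) = 73.43^(2/3) = 17.5354

17.5354 AU


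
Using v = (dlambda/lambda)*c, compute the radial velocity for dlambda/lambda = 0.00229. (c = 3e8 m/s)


v = (dlambda/lambda) * c = 0.00229 * 3e8 = 687000.0

687000.0 m/s


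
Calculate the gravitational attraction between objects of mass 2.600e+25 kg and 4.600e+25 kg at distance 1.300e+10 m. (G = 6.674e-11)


F = G*m1*m2/r^2 = 6.674e-11 * 2.600e+25 * 4.600e+25 / (1.300e+10)^2 = 6.674e-11 * 1.196e+51 / 1.690e+20 = 4.723e+20

4.723e+20 N


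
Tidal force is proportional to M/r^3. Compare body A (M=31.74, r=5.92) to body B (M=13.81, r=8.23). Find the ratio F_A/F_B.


Ratio = (M1/r1^3) / (M2/r2^3) = (31.74/5.92^3) / (13.81/8.23^3) = 6.1752

6.1752


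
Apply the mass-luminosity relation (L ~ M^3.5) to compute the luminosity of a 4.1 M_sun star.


L/L_sun = (M/M_sun)^3.5 = 4.1^3.5 = 139.5544

139.5544 L_sun


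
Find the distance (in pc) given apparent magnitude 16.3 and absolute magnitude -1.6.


d = 10^((m - M + 5)/5) = 10^((16.3 - -1.6 + 5)/5) = 38018.9396

38018.9396 pc


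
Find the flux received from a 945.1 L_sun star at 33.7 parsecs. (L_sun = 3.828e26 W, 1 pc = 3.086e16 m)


F = L / (4*pi*d^2) = 3.618e+29 / (4*pi*(1.040e+18)^2) = 2.662e-08

2.662e-08 W/m^2


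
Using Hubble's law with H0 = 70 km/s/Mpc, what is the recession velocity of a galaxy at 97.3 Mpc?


v = H0 * d = 70 * 97.3 = 6811.0

6811.0 km/s


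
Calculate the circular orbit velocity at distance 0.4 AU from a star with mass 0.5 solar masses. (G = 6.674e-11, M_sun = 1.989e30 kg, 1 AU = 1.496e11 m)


v = sqrt(GM/r) = sqrt(6.674e-11 * 9.945e+29 / 5.984e+10) = 33304.2534

33304.2534 m/s


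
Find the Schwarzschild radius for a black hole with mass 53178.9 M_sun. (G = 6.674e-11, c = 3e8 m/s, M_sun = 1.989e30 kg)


M = 53178.9 * 1.989e30 kg = 1.057728321e+35 kg. rs = 2GM/c^2 = 2 * 6.674e-11 * 1.057728321e+35 / (3e8)^2 = 1.569e+08

1.569e+08 m


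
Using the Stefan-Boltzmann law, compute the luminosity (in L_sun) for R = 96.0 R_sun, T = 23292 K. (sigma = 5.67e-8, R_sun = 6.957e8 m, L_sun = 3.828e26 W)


R = 96.0 * 6.957e8 m = 6.67872e+10 m. L = 4*pi*R^2*sigma*T^4 = 4*pi*(6.67872e+10)^2 * 5.67e-8 * 23292^4 = 9.354197205e+32 W. L/L_sun = 9.354197205e+32 / 3.828e26 = 2.444e+06

2.444e+06 L_sun


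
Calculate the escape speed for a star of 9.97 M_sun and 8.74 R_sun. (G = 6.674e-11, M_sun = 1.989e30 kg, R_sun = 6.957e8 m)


M = 9.97 * 1.989e30 kg = 1.983033e+31 kg; R = 8.74 * 6.957e8 m = 6.080418e+09 m. v_esc = sqrt(2GM/R) = sqrt(2 * 6.674e-11 * 1.983033e+31 / 6.080418e+09) = 659790.9461

659790.9461 m/s


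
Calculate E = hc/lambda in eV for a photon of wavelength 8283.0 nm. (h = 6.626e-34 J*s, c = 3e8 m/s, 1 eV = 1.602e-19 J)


E = hc/lambda = 6.626e-34 * 3e8 / 8.283e-06 = 2.400e-20 J = 0.1498 eV

0.1498 eV


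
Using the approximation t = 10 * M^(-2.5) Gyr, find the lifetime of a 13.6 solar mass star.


t = 10 * M^(-2.5) = 10 * 13.6^(-2.5) = 0.0147

0.0147 Gyr


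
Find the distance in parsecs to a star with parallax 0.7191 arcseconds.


d = 1/p = 1/0.7191 = 1.3906

1.3906 pc


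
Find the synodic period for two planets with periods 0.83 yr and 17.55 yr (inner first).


1/P_syn = |1/P1 - 1/P2| = |1/0.83 - 1/17.55| => P_syn = 0.8712

0.8712 years


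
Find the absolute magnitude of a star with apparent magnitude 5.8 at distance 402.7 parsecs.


M = m - 5*log10(d) + 5 = 5.8 - 5*log10(402.7) + 5 = -2.2249

-2.2249


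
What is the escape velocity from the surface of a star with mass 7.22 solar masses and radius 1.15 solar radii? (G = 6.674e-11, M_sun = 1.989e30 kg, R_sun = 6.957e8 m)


M = 7.22 * 1.989e30 kg = 1.436058e+31 kg; R = 1.15 * 6.957e8 m = 8.00055e+08 m. v_esc = sqrt(2GM/R) = sqrt(2 * 6.674e-11 * 1.436058e+31 / 8.00055e+08) = 1.548e+06

1.548e+06 m/s


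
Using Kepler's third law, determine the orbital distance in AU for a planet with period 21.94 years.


a = P^(2/3) = 21.94^(2/3) = 7.8371

7.8371 AU


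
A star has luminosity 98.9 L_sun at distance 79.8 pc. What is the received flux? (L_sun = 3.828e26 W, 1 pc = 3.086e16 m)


F = L / (4*pi*d^2) = 3.786e+28 / (4*pi*(2.463e+18)^2) = 4.968e-10

4.968e-10 W/m^2


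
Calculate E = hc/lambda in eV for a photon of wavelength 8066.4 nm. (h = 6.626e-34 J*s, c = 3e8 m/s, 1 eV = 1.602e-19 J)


E = hc/lambda = 6.626e-34 * 3e8 / 8.066e-06 = 2.464e-20 J = 0.1538 eV

0.1538 eV


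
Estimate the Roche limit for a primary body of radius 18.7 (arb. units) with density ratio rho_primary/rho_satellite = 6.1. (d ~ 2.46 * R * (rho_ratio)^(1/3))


d_Roche = 2.46 * 18.7 * 6.1^(1/3) = 84.053

84.053


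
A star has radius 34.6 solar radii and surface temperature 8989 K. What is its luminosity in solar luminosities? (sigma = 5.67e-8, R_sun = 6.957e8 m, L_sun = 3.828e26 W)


R = 34.6 * 6.957e8 m = 2.407122e+10 m. L = 4*pi*R^2*sigma*T^4 = 4*pi*(2.407122e+10)^2 * 5.67e-8 * 8989^4 = 2.695470908e+30 W. L/L_sun = 2.695470908e+30 / 3.828e26 = 7041.4601

7041.4601 L_sun


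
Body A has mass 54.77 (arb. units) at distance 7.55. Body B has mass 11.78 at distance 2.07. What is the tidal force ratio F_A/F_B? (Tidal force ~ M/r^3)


Ratio = (M1/r1^3) / (M2/r2^3) = (54.77/7.55^3) / (11.78/2.07^3) = 0.0958

0.0958


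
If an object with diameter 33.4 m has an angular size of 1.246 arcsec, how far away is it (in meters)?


D = size / theta_rad, theta_rad = 1.246 * pi/(180*3600) = 6.041e-06, D = 5.529e+06

5.529e+06 m


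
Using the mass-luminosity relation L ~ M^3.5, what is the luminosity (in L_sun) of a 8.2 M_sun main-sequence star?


L/L_sun = (M/M_sun)^3.5 = 8.2^3.5 = 1578.8777

1578.8777 L_sun


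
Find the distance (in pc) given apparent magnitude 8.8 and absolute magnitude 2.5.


d = 10^((m - M + 5)/5) = 10^((8.8 - 2.5 + 5)/5) = 181.9701

181.9701 pc


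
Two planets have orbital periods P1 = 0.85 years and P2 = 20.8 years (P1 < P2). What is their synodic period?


1/P_syn = |1/P1 - 1/P2| = |1/0.85 - 1/20.8| => P_syn = 0.8862

0.8862 years


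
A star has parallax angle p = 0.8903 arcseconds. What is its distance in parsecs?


d = 1/p = 1/0.8903 = 1.1232

1.1232 pc


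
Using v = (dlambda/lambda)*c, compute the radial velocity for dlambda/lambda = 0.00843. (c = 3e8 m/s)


v = (dlambda/lambda) * c = 0.00843 * 3e8 = 2.529e+06

2.529e+06 m/s


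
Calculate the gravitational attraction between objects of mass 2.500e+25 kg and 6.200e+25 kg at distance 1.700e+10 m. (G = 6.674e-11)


F = G*m1*m2/r^2 = 6.674e-11 * 2.500e+25 * 6.200e+25 / (1.700e+10)^2 = 6.674e-11 * 1.550e+51 / 2.890e+20 = 3.579e+20

3.579e+20 N


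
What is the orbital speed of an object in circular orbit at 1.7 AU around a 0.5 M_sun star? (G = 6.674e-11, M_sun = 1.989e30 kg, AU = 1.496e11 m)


v = sqrt(GM/r) = sqrt(6.674e-11 * 9.945e+29 / 2.543e+11) = 16154.9358

16154.9358 m/s


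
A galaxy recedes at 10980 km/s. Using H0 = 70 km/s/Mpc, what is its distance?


d = v / H0 = 10980 / 70 = 156.8571

156.8571 Mpc


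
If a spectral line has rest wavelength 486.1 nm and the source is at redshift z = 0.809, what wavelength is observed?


lam_obs = lam_emit * (1 + z) = 486.1 * (1 + 0.809) = 879.3549

879.3549 nm


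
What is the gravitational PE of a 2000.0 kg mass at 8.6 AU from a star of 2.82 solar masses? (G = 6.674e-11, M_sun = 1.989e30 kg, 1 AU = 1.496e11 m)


M = 2.82 * 1.989e30 kg = 5.60898e+30 kg; r = 8.6 AU * 1.496e11 m/AU = 1.28656e+12 m. U = -GM*m/r = -(6.674e-11 * 5.60898e+30 * 2000.0) / 1.28656e+12 = -5.819e+11

-5.819e+11 J


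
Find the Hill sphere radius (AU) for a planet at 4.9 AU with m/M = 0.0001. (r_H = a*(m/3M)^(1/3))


r_H = a * (m/3M)^(1/3) = 4.9 * (0.0001/3)^(1/3) = 0.1577

0.1577 AU


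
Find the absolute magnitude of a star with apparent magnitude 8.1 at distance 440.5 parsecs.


M = m - 5*log10(d) + 5 = 8.1 - 5*log10(440.5) + 5 = -0.1197

-0.1197


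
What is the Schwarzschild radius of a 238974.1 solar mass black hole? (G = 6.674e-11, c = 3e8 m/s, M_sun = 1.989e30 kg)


M = 238974.1 * 1.989e30 kg = 4.753194849e+35 kg. rs = 2GM/c^2 = 2 * 6.674e-11 * 4.753194849e+35 / (3e8)^2 = 7.050e+08

7.050e+08 m


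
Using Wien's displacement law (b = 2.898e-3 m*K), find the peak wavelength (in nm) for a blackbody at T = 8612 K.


lam_max = b / T = 2.898e-3 / 8612 = 3.365e-07 m = 336.5072 nm

336.5072 nm


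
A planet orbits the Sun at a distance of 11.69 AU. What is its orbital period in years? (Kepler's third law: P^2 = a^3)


P = a^(3/2) = 11.69^1.5 = 39.9689

39.9689 years


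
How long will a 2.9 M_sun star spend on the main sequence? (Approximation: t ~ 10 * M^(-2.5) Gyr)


t = 10 * M^(-2.5) = 10 * 2.9^(-2.5) = 0.6982

0.6982 Gyr


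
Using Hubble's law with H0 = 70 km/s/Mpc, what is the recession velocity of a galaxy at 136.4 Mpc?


v = H0 * d = 70 * 136.4 = 9548.0

9548.0 km/s


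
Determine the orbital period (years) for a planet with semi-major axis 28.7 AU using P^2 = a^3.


P = a^(3/2) = 28.7^1.5 = 153.7527

153.7527 years


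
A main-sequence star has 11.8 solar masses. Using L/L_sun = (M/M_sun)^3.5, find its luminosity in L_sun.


L/L_sun = (M/M_sun)^3.5 = 11.8^3.5 = 5644.0003

5644.0003 L_sun


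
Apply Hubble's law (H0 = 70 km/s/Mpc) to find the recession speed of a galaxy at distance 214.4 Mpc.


v = H0 * d = 70 * 214.4 = 15008.0

15008.0 km/s


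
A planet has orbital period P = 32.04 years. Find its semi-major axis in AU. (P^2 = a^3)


a = P^(2/3) = 32.04^(2/3) = 10.0878

10.0878 AU


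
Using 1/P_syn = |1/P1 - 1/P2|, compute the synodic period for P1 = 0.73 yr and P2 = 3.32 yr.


1/P_syn = |1/P1 - 1/P2| = |1/0.73 - 1/3.32| => P_syn = 0.9358

0.9358 years


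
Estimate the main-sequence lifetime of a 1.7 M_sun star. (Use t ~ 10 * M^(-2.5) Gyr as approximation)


t = 10 * M^(-2.5) = 10 * 1.7^(-2.5) = 2.6539

2.6539 Gyr


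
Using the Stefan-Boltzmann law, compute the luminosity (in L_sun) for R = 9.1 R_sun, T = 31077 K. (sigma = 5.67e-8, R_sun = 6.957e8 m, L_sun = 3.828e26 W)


R = 9.1 * 6.957e8 m = 6.33087e+09 m. L = 4*pi*R^2*sigma*T^4 = 4*pi*(6.33087e+09)^2 * 5.67e-8 * 31077^4 = 2.663643296e+31 W. L/L_sun = 2.663643296e+31 / 3.828e26 = 69583.1582

69583.1582 L_sun


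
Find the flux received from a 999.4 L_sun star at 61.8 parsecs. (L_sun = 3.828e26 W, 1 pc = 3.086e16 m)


F = L / (4*pi*d^2) = 3.826e+29 / (4*pi*(1.907e+18)^2) = 8.370e-09

8.370e-09 W/m^2


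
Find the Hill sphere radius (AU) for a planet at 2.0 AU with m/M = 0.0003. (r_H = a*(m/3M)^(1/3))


r_H = a * (m/3M)^(1/3) = 2.0 * (0.0003/3)^(1/3) = 0.0928

0.0928 AU


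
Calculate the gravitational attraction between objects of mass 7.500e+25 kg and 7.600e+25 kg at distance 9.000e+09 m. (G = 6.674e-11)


F = G*m1*m2/r^2 = 6.674e-11 * 7.500e+25 * 7.600e+25 / (9.000e+09)^2 = 6.674e-11 * 5.700e+51 / 8.100e+19 = 4.697e+21

4.697e+21 N


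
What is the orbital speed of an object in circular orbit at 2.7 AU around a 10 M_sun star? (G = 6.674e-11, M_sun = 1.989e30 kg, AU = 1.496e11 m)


v = sqrt(GM/r) = sqrt(6.674e-11 * 1.989e+31 / 4.039e+11) = 57327.475

57327.475 m/s


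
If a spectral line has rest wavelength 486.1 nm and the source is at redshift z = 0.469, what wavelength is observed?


lam_obs = lam_emit * (1 + z) = 486.1 * (1 + 0.469) = 714.0809

714.0809 nm


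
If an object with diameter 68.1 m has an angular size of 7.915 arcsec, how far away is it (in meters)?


D = size / theta_rad, theta_rad = 7.915 * pi/(180*3600) = 3.837e-05, D = 1.775e+06

1.775e+06 m


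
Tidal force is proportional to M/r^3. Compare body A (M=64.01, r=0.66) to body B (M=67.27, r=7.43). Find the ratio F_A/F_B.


Ratio = (M1/r1^3) / (M2/r2^3) = (64.01/0.66^3) / (67.27/7.43^3) = 1357.5663

1357.5663


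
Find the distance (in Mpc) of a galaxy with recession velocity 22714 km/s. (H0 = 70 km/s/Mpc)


d = v / H0 = 22714 / 70 = 324.4857

324.4857 Mpc


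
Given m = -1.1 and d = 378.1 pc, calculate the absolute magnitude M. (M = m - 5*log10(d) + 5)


M = m - 5*log10(d) + 5 = -1.1 - 5*log10(378.1) + 5 = -8.988

-8.988


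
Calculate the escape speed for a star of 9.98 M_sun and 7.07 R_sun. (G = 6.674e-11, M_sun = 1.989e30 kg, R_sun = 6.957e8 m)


M = 9.98 * 1.989e30 kg = 1.985022e+31 kg; R = 7.07 * 6.957e8 m = 4.918599e+09 m. v_esc = sqrt(2GM/R) = sqrt(2 * 6.674e-11 * 1.985022e+31 / 4.918599e+09) = 733956.0465

733956.0465 m/s


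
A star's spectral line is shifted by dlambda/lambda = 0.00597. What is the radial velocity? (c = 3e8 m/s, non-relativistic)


v = (dlambda/lambda) * c = 0.00597 * 3e8 = 1.791e+06

1.791e+06 m/s


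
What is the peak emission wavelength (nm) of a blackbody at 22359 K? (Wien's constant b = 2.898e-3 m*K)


lam_max = b / T = 2.898e-3 / 22359 = 1.296e-07 m = 129.6122 nm

129.6122 nm


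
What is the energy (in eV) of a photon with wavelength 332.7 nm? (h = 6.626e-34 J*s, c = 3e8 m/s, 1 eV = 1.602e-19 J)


E = hc/lambda = 6.626e-34 * 3e8 / 3.327e-07 = 5.975e-19 J = 3.7296 eV

3.7296 eV


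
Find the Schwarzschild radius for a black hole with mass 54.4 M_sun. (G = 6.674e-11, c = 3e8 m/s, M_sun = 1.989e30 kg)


M = 54.4 * 1.989e30 kg = 1.082016e+32 kg. rs = 2GM/c^2 = 2 * 6.674e-11 * 1.082016e+32 / (3e8)^2 = 160474.9952

160474.9952 m


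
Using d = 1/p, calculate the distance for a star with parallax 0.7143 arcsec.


d = 1/p = 1/0.7143 = 1.4

1.4 pc


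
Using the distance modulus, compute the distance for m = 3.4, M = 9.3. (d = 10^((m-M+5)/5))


d = 10^((m - M + 5)/5) = 10^((3.4 - 9.3 + 5)/5) = 0.6607

0.6607 pc


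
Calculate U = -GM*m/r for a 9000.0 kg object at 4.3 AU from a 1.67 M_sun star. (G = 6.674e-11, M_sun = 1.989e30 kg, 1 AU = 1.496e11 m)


M = 1.67 * 1.989e30 kg = 3.32163e+30 kg; r = 4.3 AU * 1.496e11 m/AU = 6.4328e+11 m. U = -GM*m/r = -(6.674e-11 * 3.32163e+30 * 9000.0) / 6.4328e+11 = -3.102e+12

-3.102e+12 J


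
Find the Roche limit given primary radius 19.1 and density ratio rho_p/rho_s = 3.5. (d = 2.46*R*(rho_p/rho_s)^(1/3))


d_Roche = 2.46 * 19.1 * 3.5^(1/3) = 71.3386

71.3386


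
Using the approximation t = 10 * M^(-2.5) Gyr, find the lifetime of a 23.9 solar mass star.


t = 10 * M^(-2.5) = 10 * 23.9^(-2.5) = 0.0036

0.0036 Gyr


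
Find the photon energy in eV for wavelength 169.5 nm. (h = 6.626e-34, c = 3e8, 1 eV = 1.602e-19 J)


E = hc/lambda = 6.626e-34 * 3e8 / 1.695e-07 = 1.173e-18 J = 7.3205 eV

7.3205 eV


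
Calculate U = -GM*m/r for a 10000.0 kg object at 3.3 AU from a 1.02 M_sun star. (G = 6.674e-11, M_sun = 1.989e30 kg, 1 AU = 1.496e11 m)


M = 1.02 * 1.989e30 kg = 2.02878e+30 kg; r = 3.3 AU * 1.496e11 m/AU = 4.9368e+11 m. U = -GM*m/r = -(6.674e-11 * 2.02878e+30 * 10000.0) / 4.9368e+11 = -2.743e+12

-2.743e+12 J


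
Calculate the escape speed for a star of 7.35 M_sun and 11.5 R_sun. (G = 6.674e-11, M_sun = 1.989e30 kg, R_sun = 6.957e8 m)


M = 7.35 * 1.989e30 kg = 1.461915e+31 kg; R = 11.5 * 6.957e8 m = 8.00055e+09 m. v_esc = sqrt(2GM/R) = sqrt(2 * 6.674e-11 * 1.461915e+31 / 8.00055e+09) = 493866.1249

493866.1249 m/s


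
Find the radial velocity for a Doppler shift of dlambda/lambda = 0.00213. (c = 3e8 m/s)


v = (dlambda/lambda) * c = 0.00213 * 3e8 = 639000.0

639000.0 m/s


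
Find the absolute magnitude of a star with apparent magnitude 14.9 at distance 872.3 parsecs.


M = m - 5*log10(d) + 5 = 14.9 - 5*log10(872.3) + 5 = 5.1967

5.1967


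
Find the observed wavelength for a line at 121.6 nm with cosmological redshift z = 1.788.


lam_obs = lam_emit * (1 + z) = 121.6 * (1 + 1.788) = 339.0208

339.0208 nm


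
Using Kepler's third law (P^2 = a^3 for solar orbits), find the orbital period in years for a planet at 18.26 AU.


P = a^(3/2) = 18.26^1.5 = 78.0281

78.0281 years


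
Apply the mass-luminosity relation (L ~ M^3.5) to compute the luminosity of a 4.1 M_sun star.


L/L_sun = (M/M_sun)^3.5 = 4.1^3.5 = 139.5544

139.5544 L_sun


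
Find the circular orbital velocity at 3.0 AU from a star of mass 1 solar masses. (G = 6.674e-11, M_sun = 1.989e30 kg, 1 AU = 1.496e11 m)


v = sqrt(GM/r) = sqrt(6.674e-11 * 1.989e+30 / 4.488e+11) = 17198.2425

17198.2425 m/s


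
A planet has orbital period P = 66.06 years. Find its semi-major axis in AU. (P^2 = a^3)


a = P^(2/3) = 66.06^(2/3) = 16.3415

16.3415 AU


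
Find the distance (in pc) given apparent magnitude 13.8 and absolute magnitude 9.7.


d = 10^((m - M + 5)/5) = 10^((13.8 - 9.7 + 5)/5) = 66.0693

66.0693 pc


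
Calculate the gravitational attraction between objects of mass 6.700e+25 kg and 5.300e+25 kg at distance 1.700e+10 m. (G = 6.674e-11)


F = G*m1*m2/r^2 = 6.674e-11 * 6.700e+25 * 5.300e+25 / (1.700e+10)^2 = 6.674e-11 * 3.551e+51 / 2.890e+20 = 8.200e+20

8.200e+20 N


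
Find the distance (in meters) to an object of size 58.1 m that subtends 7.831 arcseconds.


D = size / theta_rad, theta_rad = 7.831 * pi/(180*3600) = 3.797e-05, D = 1.530e+06

1.530e+06 m


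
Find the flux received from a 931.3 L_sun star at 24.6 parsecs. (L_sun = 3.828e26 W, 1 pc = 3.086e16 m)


F = L / (4*pi*d^2) = 3.565e+29 / (4*pi*(7.592e+17)^2) = 4.923e-08

4.923e-08 W/m^2


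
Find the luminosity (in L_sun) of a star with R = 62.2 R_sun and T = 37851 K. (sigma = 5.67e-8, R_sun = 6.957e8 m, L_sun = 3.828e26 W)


R = 62.2 * 6.957e8 m = 4.327254e+10 m. L = 4*pi*R^2*sigma*T^4 = 4*pi*(4.327254e+10)^2 * 5.67e-8 * 37851^4 = 2.738590707e+33 W. L/L_sun = 2.738590707e+33 / 3.828e26 = 7.154e+06

7.154e+06 L_sun


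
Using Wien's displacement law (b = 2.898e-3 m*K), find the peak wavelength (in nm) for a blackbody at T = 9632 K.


lam_max = b / T = 2.898e-3 / 9632 = 3.009e-07 m = 300.8721 nm

300.8721 nm


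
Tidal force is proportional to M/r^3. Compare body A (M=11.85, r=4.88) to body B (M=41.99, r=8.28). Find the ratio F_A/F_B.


Ratio = (M1/r1^3) / (M2/r2^3) = (11.85/4.88^3) / (41.99/8.28^3) = 1.3785

1.3785


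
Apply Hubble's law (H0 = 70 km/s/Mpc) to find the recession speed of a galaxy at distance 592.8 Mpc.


v = H0 * d = 70 * 592.8 = 41496.0

41496.0 km/s


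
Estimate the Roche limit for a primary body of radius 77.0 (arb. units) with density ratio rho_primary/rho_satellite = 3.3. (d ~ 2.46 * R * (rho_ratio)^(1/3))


d_Roche = 2.46 * 77.0 * 3.3^(1/3) = 282.0095

282.0095


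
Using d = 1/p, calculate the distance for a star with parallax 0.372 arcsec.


d = 1/p = 1/0.372 = 2.6882

2.6882 pc


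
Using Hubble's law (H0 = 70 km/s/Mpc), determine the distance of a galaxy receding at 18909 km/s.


d = v / H0 = 18909 / 70 = 270.1286

270.1286 Mpc


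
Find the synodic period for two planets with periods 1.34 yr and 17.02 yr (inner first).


1/P_syn = |1/P1 - 1/P2| = |1/1.34 - 1/17.02| => P_syn = 1.4545

1.4545 years


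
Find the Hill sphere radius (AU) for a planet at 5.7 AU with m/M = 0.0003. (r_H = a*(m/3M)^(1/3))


r_H = a * (m/3M)^(1/3) = 5.7 * (0.0003/3)^(1/3) = 0.2646

0.2646 AU


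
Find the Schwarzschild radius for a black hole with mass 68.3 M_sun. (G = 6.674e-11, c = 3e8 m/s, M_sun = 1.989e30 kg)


M = 68.3 * 1.989e30 kg = 1.358487e+32 kg. rs = 2GM/c^2 = 2 * 6.674e-11 * 1.358487e+32 / (3e8)^2 = 201478.7164

201478.7164 m


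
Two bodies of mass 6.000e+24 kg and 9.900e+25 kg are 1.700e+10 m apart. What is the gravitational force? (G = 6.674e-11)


F = G*m1*m2/r^2 = 6.674e-11 * 6.000e+24 * 9.900e+25 / (1.700e+10)^2 = 6.674e-11 * 5.940e+50 / 2.890e+20 = 1.372e+20

1.372e+20 N


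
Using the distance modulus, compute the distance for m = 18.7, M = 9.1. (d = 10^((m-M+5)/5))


d = 10^((m - M + 5)/5) = 10^((18.7 - 9.1 + 5)/5) = 831.7638

831.7638 pc


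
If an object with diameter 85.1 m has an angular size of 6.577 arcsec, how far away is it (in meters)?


D = size / theta_rad, theta_rad = 6.577 * pi/(180*3600) = 3.189e-05, D = 2.669e+06

2.669e+06 m


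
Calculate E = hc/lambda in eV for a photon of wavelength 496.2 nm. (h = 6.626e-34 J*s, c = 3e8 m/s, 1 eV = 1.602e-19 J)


E = hc/lambda = 6.626e-34 * 3e8 / 4.962e-07 = 4.006e-19 J = 2.5007 eV

2.5007 eV


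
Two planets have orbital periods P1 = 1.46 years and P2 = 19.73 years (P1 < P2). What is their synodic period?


1/P_syn = |1/P1 - 1/P2| = |1/1.46 - 1/19.73| => P_syn = 1.5767

1.5767 years


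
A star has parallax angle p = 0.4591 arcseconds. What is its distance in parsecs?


d = 1/p = 1/0.4591 = 2.1782

2.1782 pc


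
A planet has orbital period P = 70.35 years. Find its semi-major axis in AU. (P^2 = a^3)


a = P^(2/3) = 70.35^(2/3) = 17.0416

17.0416 AU


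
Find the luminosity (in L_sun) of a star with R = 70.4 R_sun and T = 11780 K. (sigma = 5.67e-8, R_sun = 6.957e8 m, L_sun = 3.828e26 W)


R = 70.4 * 6.957e8 m = 4.897728e+10 m. L = 4*pi*R^2*sigma*T^4 = 4*pi*(4.897728e+10)^2 * 5.67e-8 * 11780^4 = 3.291269231e+31 W. L/L_sun = 3.291269231e+31 / 3.828e26 = 85978.82

85978.82 L_sun


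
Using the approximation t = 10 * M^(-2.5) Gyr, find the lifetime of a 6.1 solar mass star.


t = 10 * M^(-2.5) = 10 * 6.1^(-2.5) = 0.1088

0.1088 Gyr


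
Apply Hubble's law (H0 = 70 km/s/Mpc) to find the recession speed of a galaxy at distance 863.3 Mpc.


v = H0 * d = 70 * 863.3 = 60431.0

60431.0 km/s


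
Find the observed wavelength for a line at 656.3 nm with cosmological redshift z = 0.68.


lam_obs = lam_emit * (1 + z) = 656.3 * (1 + 0.68) = 1102.584

1102.584 nm


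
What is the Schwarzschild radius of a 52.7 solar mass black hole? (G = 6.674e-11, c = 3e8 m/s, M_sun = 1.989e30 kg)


M = 52.7 * 1.989e30 kg = 1.048203e+32 kg. rs = 2GM/c^2 = 2 * 6.674e-11 * 1.048203e+32 / (3e8)^2 = 155460.1516

155460.1516 m


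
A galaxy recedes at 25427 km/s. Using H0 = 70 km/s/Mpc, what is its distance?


d = v / H0 = 25427 / 70 = 363.2429

363.2429 Mpc


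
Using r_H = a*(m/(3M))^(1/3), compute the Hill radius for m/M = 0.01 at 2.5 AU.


r_H = a * (m/3M)^(1/3) = 2.5 * (0.01/3)^(1/3) = 0.3735

0.3735 AU


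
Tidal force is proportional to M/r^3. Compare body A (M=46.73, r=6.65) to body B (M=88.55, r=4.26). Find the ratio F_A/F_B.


Ratio = (M1/r1^3) / (M2/r2^3) = (46.73/6.65^3) / (88.55/4.26^3) = 0.1387

0.1387
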